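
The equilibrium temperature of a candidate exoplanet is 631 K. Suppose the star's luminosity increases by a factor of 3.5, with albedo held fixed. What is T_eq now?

T_eq ∝ L^(1/4) · d^(−1/2).
T′ = 631 × 3.5^(1/4) = 863 K.

T_eq ≈ 863 K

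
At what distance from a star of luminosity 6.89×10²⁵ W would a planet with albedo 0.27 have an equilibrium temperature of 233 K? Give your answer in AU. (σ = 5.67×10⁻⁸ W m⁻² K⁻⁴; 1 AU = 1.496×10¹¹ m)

d ≈ 0.517 AU

From T_eq⁴ = L(1−A)/(16πσd²): d = √[L(1−A)/(16πσT_eq⁴)].
d = √[6.89×10²⁵ × 0.73 / (16π × 5.67×10⁻⁸ × (233)⁴)] = 7.74×10¹⁰ m = 0.517 AU.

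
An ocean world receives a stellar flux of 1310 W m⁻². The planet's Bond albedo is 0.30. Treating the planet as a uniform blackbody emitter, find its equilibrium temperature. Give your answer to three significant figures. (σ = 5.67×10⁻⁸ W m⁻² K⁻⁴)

T_eq ≈ 252 K

Energy balance: absorbed = emitted ⇒ πR²·S(1−A) = 4πR²·σT_eq⁴, so T_eq⁴ = S(1−A)/(4σ).
T_eq = [1310 × 0.70 / (4 × 5.67×10⁻⁸)]^(1/4) = (4.04×10⁹)^(1/4) = 252 K.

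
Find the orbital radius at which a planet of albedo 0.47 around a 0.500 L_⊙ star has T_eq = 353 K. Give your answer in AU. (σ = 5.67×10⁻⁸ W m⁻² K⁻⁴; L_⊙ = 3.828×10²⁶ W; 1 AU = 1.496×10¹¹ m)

L = 0.500 × 3.828×10²⁶ = 1.91×10²⁶ W.
From T_eq⁴ = L(1−A)/(16πσd²): d = √[L(1−A)/(16πσT_eq⁴)].
d = √[1.91×10²⁶ × 0.53 / (16π × 5.67×10⁻⁸ × (353)⁴)] = 4.79×10¹⁰ m = 0.320 AU.

d ≈ 0.320 AU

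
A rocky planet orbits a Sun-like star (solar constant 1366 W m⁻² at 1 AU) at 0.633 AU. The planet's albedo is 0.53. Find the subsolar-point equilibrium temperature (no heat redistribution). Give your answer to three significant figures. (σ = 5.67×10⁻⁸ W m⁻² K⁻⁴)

T_ss ≈ 410 K

Flux at 0.633 AU: S = 1366/0.633² = 3410 W m⁻².
At the subsolar point the surface absorbs S(1−A) and emits σT⁴ per unit area — no factor of 4, since only the local patch is in balance.
T = [3410 × 0.47 / 5.67×10⁻⁸]^(1/4) = (2.83×10¹⁰)^(1/4) = 410 K.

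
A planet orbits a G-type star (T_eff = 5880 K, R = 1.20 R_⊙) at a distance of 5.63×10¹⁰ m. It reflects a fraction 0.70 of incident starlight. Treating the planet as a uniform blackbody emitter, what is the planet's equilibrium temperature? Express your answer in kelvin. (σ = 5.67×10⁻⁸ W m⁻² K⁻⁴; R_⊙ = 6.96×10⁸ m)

T_eq ≈ 375 K

R_⋆ = 1.20 × 6.96×10⁸ = 8.35×10⁸ m.
L = 4πR_⋆²σT_⋆⁴ = 4π(8.35×10⁸)² × 5.67×10⁻⁸ × (5880)⁴ = 5.94×10²⁶ W.
S = L/(4πd²) = 1.49×10⁴ W m⁻².
Energy balance: absorbed = emitted ⇒ πR²·S(1−A) = 4πR²·σT_eq⁴, so T_eq⁴ = S(1−A)/(4σ).
T_eq = [1.49×10⁴ × 0.30 / (4 × 5.67×10⁻⁸)]^(1/4) = (1.97×10¹⁰)^(1/4) = 375 K.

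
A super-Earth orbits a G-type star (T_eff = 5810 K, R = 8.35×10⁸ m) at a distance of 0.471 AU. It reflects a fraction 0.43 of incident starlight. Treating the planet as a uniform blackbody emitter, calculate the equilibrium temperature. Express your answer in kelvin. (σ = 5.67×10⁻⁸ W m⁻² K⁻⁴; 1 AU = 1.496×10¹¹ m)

T_eq ≈ 389 K

d = 0.471 AU = 7.05×10¹⁰ m.
L = 4πR_⋆²σT_⋆⁴ = 4π(8.35×10⁸)² × 5.67×10⁻⁸ × (5810)⁴ = 5.66×10²⁶ W.
S = L/(4πd²) = 9070 W m⁻².
Energy balance: absorbed = emitted ⇒ πR²·S(1−A) = 4πR²·σT_eq⁴, so T_eq⁴ = S(1−A)/(4σ).
T_eq = [9070 × 0.57 / (4 × 5.67×10⁻⁸)]^(1/4) = (2.28×10¹⁰)^(1/4) = 389 K.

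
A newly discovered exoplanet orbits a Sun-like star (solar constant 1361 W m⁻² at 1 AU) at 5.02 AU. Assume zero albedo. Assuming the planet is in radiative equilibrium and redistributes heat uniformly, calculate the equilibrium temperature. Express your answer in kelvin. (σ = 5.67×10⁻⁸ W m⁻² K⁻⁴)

T_eq ≈ 124 K

Flux at 5.02 AU: S = 1361/5.02² = 54.0 W m⁻².
Energy balance: absorbed = emitted ⇒ πR²·S(1−A) = 4πR²·σT_eq⁴, so T_eq⁴ = S(1−A)/(4σ).
T_eq = [54.0 × 1.00 / (4 × 5.67×10⁻⁸)]^(1/4) = (2.38×10⁸)^(1/4) = 124 K.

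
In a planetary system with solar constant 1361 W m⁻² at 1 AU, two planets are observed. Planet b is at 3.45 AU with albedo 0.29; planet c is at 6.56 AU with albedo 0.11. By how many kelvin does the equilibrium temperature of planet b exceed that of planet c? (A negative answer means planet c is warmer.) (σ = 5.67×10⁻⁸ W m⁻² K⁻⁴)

ΔT ≈ 32.0 K

T_eq = [S₀(1−A)/(4σd²)]^(1/4), so T ∝ (1−A)^(1/4) / √d.
T₁ = [1361×0.71/(4×5.67×10⁻⁸×3.45²)]^(1/4) = 137.55 K.
T₂ = [1361×0.89/(4×5.67×10⁻⁸×6.56²)]^(1/4) = 105.55 K.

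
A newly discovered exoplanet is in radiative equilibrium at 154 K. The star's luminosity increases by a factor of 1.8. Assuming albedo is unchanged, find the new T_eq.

T_eq ∝ L^(1/4) · d^(−1/2).
T′ = 154 × 1.8^(1/4) = 178 K.

T_eq ≈ 178 K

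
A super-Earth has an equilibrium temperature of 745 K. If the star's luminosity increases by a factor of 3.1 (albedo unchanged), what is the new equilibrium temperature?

T_eq ≈ 989 K

T_eq ∝ L^(1/4) · d^(−1/2).
T′ = 745 × 3.1^(1/4) = 989 K.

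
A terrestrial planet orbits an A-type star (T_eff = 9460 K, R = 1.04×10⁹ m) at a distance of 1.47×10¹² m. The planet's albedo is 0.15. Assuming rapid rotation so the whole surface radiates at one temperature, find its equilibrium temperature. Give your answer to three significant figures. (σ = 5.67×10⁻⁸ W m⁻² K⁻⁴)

L = 4πR_⋆²σT_⋆⁴ = 4π(1.04×10⁹)² × 5.67×10⁻⁸ × (9460)⁴ = 6.17×10²⁷ W.
S = L/(4πd²) = 227 W m⁻².
Energy balance: absorbed = emitted ⇒ πR²·S(1−A) = 4πR²·σT_eq⁴, so T_eq⁴ = S(1−A)/(4σ).
T_eq = [227 × 0.85 / (4 × 5.67×10⁻⁸)]^(1/4) = (8.52×10⁸)^(1/4) = 171 K.

T_eq ≈ 171 K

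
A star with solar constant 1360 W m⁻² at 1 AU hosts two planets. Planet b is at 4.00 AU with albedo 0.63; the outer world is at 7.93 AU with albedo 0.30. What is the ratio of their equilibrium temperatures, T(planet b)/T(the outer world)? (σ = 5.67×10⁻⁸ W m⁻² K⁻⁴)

T₁/T₂ ≈ 1.201

T_eq = [S₀(1−A)/(4σd²)]^(1/4), so T ∝ (1−A)^(1/4) / √d.
T₁ = [1360×0.37/(4×5.67×10⁻⁸×4.00²)]^(1/4) = 108.52 K.
T₂ = [1360×0.70/(4×5.67×10⁻⁸×7.93²)]^(1/4) = 90.39 K.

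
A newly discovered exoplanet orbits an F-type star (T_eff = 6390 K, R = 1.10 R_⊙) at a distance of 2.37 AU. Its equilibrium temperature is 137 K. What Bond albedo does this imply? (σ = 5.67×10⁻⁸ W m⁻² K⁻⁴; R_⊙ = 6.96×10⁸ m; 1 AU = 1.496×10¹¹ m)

A ≈ 0.82

R_⋆ = 1.10 × 6.96×10⁸ = 7.66×10⁸ m.
d = 2.37 AU = 3.55×10¹¹ m.
L = 4πR_⋆²σT_⋆⁴ = 4π(7.66×10⁸)² × 5.67×10⁻⁸ × (6390)⁴ = 6.96×10²⁶ W.
S = L/(4πd²) = 441 W m⁻².
From T_eq⁴ = S(1−A)/(4σ): 1−A = 4σT_eq⁴/S.
1−A = 4 × 5.67×10⁻⁸ × (137)⁴ / 441 = 0.181.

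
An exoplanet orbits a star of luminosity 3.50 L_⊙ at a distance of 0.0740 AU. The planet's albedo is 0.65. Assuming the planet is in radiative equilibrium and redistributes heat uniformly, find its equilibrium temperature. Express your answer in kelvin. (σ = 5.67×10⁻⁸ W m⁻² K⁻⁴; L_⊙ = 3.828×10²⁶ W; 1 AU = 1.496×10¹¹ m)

T_eq ≈ 1080 K

d = 0.0740 AU = 1.11×10¹⁰ m.
L = 3.50 × 3.828×10²⁶ = 1.34×10²⁷ W.
Flux: S = L/(4πd²) = 1.34×10²⁷/(4π×(1.11×10¹⁰)²) = 8.70×10⁵ W m⁻².
Energy balance: absorbed = emitted ⇒ πR²·S(1−A) = 4πR²·σT_eq⁴, so T_eq⁴ = S(1−A)/(4σ).
T_eq = [8.70×10⁵ × 0.35 / (4 × 5.67×10⁻⁸)]^(1/4) = (1.34×10¹²)^(1/4) = 1080 K.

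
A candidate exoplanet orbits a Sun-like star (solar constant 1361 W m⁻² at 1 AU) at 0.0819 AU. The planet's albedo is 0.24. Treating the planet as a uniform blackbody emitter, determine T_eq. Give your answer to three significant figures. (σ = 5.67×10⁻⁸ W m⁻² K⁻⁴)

T_eq ≈ 908 K

Flux at 0.0819 AU: S = 1361/0.0819² = 2.03×10⁵ W m⁻².
Energy balance: absorbed = emitted ⇒ πR²·S(1−A) = 4πR²·σT_eq⁴, so T_eq⁴ = S(1−A)/(4σ).
T_eq = [2.03×10⁵ × 0.76 / (4 × 5.67×10⁻⁸)]^(1/4) = (6.80×10¹¹)^(1/4) = 908 K.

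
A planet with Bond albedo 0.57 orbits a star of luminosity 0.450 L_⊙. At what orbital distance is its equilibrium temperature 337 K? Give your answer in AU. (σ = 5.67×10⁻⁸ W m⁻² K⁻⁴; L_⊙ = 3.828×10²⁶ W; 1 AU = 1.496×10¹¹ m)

L = 0.450 × 3.828×10²⁶ = 1.72×10²⁶ W.
From T_eq⁴ = L(1−A)/(16πσd²): d = √[L(1−A)/(16πσT_eq⁴)].
d = √[1.72×10²⁶ × 0.43 / (16π × 5.67×10⁻⁸ × (337)⁴)] = 4.49×10¹⁰ m = 0.300 AU.

d ≈ 0.300 AU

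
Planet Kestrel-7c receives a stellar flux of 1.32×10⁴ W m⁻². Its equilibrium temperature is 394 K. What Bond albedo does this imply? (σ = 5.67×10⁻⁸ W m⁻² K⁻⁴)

From T_eq⁴ = S(1−A)/(4σ): 1−A = 4σT_eq⁴/S.
1−A = 4 × 5.67×10⁻⁸ × (394)⁴ / 1.32×10⁴ = 0.414.

A ≈ 0.59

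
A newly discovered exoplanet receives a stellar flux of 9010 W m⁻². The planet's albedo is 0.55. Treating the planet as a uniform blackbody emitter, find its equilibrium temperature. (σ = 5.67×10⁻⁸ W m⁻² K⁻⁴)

T_eq ≈ 366 K

Energy balance: absorbed = emitted ⇒ πR²·S(1−A) = 4πR²·σT_eq⁴, so T_eq⁴ = S(1−A)/(4σ).
T_eq = [9010 × 0.45 / (4 × 5.67×10⁻⁸)]^(1/4) = (1.79×10¹⁰)^(1/4) = 366 K.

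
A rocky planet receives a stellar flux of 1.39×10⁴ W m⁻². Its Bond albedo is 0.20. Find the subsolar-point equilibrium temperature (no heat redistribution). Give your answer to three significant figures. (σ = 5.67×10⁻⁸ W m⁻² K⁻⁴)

At the subsolar point the surface absorbs S(1−A) and emits σT⁴ per unit area — no factor of 4, since only the local patch is in balance.
T = [1.39×10⁴ × 0.80 / 5.67×10⁻⁸]^(1/4) = (1.96×10¹¹)^(1/4) = 665 K.

T_ss ≈ 665 K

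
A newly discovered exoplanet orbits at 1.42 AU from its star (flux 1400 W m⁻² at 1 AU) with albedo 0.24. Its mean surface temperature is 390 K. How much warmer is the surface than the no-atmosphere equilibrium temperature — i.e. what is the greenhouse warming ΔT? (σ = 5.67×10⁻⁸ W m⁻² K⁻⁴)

ΔT ≈ 170.4 K

S = 1400/1.42² = 694.3 W m⁻².
T_eq = [S(1−A)/(4σ)]^(1/4) = [694.3×0.76/(4×5.67×10⁻⁸)]^(1/4) = 219.6 K.
ΔT = T_surf − T_eq = 390 − 219.6.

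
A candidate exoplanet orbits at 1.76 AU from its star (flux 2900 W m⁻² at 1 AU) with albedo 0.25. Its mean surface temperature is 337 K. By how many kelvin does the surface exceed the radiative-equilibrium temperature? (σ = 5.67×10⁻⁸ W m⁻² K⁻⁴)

S = 2900/1.76² = 936.2 W m⁻².
T_eq = [S(1−A)/(4σ)]^(1/4) = [936.2×0.75/(4×5.67×10⁻⁸)]^(1/4) = 235.9 K.
ΔT = T_surf − T_eq = 337 − 235.9.

ΔT ≈ 101.1 K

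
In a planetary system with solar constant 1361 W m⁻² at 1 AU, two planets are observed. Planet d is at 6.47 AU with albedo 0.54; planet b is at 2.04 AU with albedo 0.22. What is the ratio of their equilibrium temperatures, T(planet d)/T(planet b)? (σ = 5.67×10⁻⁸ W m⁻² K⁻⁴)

T₁/T₂ ≈ 0.492

T_eq = [S₀(1−A)/(4σd²)]^(1/4), so T ∝ (1−A)^(1/4) / √d.
T₁ = [1361×0.46/(4×5.67×10⁻⁸×6.47²)]^(1/4) = 90.11 K.
T₂ = [1361×0.78/(4×5.67×10⁻⁸×2.04²)]^(1/4) = 183.13 K.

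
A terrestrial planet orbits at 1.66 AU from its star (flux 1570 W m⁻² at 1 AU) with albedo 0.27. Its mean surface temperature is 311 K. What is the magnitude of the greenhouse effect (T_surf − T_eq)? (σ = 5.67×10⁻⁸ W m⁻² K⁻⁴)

ΔT ≈ 104.1 K

S = 1570/1.66² = 569.7 W m⁻².
T_eq = [S(1−A)/(4σ)]^(1/4) = [569.7×0.73/(4×5.67×10⁻⁸)]^(1/4) = 206.9 K.
ΔT = T_surf − T_eq = 311 − 206.9.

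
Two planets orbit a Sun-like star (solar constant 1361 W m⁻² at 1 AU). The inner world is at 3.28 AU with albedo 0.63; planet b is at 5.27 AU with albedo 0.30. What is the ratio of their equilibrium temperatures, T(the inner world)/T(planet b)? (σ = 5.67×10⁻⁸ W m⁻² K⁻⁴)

T_eq = [S₀(1−A)/(4σd²)]^(1/4), so T ∝ (1−A)^(1/4) / √d.
T₁ = [1361×0.37/(4×5.67×10⁻⁸×3.28²)]^(1/4) = 119.86 K.
T₂ = [1361×0.70/(4×5.67×10⁻⁸×5.27²)]^(1/4) = 110.90 K.

T₁/T₂ ≈ 1.081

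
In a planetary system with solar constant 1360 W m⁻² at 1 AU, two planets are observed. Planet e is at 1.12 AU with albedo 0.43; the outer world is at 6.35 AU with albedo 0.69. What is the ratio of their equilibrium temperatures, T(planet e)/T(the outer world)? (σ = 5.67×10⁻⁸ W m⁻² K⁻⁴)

T₁/T₂ ≈ 2.773

T_eq = [S₀(1−A)/(4σd²)]^(1/4), so T ∝ (1−A)^(1/4) / √d.
T₁ = [1360×0.57/(4×5.67×10⁻⁸×1.12²)]^(1/4) = 228.47 K.
T₂ = [1360×0.31/(4×5.67×10⁻⁸×6.35²)]^(1/4) = 82.40 K.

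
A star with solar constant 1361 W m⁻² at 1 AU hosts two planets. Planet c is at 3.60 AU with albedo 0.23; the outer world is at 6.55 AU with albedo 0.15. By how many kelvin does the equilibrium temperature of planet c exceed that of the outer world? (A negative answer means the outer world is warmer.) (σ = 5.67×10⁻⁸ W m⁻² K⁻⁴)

T_eq = [S₀(1−A)/(4σd²)]^(1/4), so T ∝ (1−A)^(1/4) / √d.
T₁ = [1361×0.77/(4×5.67×10⁻⁸×3.60²)]^(1/4) = 137.41 K.
T₂ = [1361×0.85/(4×5.67×10⁻⁸×6.55²)]^(1/4) = 104.42 K.

ΔT ≈ 33.0 K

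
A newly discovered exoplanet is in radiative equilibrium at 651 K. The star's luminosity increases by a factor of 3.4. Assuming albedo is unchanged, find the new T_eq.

T_eq ≈ 884 K

T_eq ∝ L^(1/4) · d^(−1/2).
T′ = 651 × 3.4^(1/4) = 884 K.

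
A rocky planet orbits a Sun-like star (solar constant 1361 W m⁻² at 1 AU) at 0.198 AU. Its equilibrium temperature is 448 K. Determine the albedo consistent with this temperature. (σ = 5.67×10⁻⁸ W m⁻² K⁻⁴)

A ≈ 0.74

Flux at 0.198 AU: S = 1361/0.198² = 3.47×10⁴ W m⁻².
From T_eq⁴ = S(1−A)/(4σ): 1−A = 4σT_eq⁴/S.
1−A = 4 × 5.67×10⁻⁸ × (448)⁴ / 3.47×10⁴ = 0.263.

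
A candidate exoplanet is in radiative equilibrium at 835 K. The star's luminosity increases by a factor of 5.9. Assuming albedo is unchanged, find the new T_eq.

T_eq ∝ L^(1/4) · d^(−1/2).
T′ = 835 × 5.9^(1/4) = 1300 K.

T_eq ≈ 1300 K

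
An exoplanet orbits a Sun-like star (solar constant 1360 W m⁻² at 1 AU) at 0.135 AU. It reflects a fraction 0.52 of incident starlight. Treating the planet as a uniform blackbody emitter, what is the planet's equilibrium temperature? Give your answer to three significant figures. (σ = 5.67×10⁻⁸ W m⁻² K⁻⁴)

T_eq ≈ 630 K

Flux at 0.135 AU: S = 1360/0.135² = 7.46×10⁴ W m⁻².
Energy balance: absorbed = emitted ⇒ πR²·S(1−A) = 4πR²·σT_eq⁴, so T_eq⁴ = S(1−A)/(4σ).
T_eq = [7.46×10⁴ × 0.48 / (4 × 5.67×10⁻⁸)]^(1/4) = (1.58×10¹¹)^(1/4) = 630 K.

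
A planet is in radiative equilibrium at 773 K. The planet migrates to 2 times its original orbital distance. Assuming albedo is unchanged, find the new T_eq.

T_eq ∝ L^(1/4) · d^(−1/2).
T′ = 773 / 2^(1/2) = 547 K.

T_eq ≈ 547 K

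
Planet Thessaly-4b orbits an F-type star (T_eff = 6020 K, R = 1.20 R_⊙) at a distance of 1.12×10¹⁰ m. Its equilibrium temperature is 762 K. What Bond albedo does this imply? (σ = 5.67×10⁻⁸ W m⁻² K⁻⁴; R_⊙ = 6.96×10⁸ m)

A ≈ 0.82

R_⋆ = 1.20 × 6.96×10⁸ = 8.35×10⁸ m.
L = 4πR_⋆²σT_⋆⁴ = 4π(8.35×10⁸)² × 5.67×10⁻⁸ × (6020)⁴ = 6.53×10²⁶ W.
S = L/(4πd²) = 4.14×10⁵ W m⁻².
From T_eq⁴ = S(1−A)/(4σ): 1−A = 4σT_eq⁴/S.
1−A = 4 × 5.67×10⁻⁸ × (762)⁴ / 4.14×10⁵ = 0.185.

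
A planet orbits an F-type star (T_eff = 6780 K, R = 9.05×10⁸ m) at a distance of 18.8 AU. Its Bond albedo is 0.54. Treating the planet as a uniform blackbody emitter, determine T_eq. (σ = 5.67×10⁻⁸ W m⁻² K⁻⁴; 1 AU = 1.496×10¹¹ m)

T_eq ≈ 70.8 K

d = 18.8 AU = 2.81×10¹² m.
L = 4πR_⋆²σT_⋆⁴ = 4π(9.05×10⁸)² × 5.67×10⁻⁸ × (6780)⁴ = 1.23×10²⁷ W.
S = L/(4πd²) = 12.4 W m⁻².
Energy balance: absorbed = emitted ⇒ πR²·S(1−A) = 4πR²·σT_eq⁴, so T_eq⁴ = S(1−A)/(4σ).
T_eq = [12.4 × 0.46 / (4 × 5.67×10⁻⁸)]^(1/4) = (2.52×10⁷)^(1/4) = 70.8 K.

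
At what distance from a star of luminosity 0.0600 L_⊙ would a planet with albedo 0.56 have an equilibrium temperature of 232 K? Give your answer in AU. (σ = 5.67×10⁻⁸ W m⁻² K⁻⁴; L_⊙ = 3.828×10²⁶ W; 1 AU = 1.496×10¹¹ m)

L = 0.0600 × 3.828×10²⁶ = 2.30×10²⁵ W.
From T_eq⁴ = L(1−A)/(16πσd²): d = √[L(1−A)/(16πσT_eq⁴)].
d = √[2.30×10²⁵ × 0.44 / (16π × 5.67×10⁻⁸ × (232)⁴)] = 3.50×10¹⁰ m = 0.234 AU.

d ≈ 0.234 AU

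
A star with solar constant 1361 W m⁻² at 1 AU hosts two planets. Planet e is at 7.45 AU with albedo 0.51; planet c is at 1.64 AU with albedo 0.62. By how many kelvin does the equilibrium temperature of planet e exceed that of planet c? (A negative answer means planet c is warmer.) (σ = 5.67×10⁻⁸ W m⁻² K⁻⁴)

T_eq = [S₀(1−A)/(4σd²)]^(1/4), so T ∝ (1−A)^(1/4) / √d.
T₁ = [1361×0.49/(4×5.67×10⁻⁸×7.45²)]^(1/4) = 85.31 K.
T₂ = [1361×0.38/(4×5.67×10⁻⁸×1.64²)]^(1/4) = 170.64 K.

ΔT ≈ -85.3 K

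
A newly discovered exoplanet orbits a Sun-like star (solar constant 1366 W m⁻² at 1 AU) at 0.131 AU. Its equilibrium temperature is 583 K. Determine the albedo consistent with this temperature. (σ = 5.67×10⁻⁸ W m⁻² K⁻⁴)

A ≈ 0.67

Flux at 0.131 AU: S = 1366/0.131² = 7.96×10⁴ W m⁻².
From T_eq⁴ = S(1−A)/(4σ): 1−A = 4σT_eq⁴/S.
1−A = 4 × 5.67×10⁻⁸ × (583)⁴ / 7.96×10⁴ = 0.329.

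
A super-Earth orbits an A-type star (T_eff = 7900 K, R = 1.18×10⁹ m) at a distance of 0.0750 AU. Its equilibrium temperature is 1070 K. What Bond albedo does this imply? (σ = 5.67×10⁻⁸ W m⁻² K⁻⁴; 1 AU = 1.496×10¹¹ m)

d = 0.0750 AU = 1.12×10¹⁰ m.
L = 4πR_⋆²σT_⋆⁴ = 4π(1.18×10⁹)² × 5.67×10⁻⁸ × (7900)⁴ = 3.86×10²⁷ W.
S = L/(4πd²) = 2.44×10⁶ W m⁻².
From T_eq⁴ = S(1−A)/(4σ): 1−A = 4σT_eq⁴/S.
1−A = 4 × 5.67×10⁻⁸ × (1070)⁴ / 2.44×10⁶ = 0.122.

A ≈ 0.88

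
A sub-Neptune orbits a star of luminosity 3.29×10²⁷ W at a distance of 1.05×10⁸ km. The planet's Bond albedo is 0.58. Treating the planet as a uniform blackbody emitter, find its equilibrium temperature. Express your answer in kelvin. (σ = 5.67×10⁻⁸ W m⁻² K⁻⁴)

d = 1.05×10⁸ km = 1.05×10¹¹ m.
Flux: S = L/(4πd²) = 3.29×10²⁷/(4π×(1.05×10¹¹)²) = 2.37×10⁴ W m⁻².
Energy balance: absorbed = emitted ⇒ πR²·S(1−A) = 4πR²·σT_eq⁴, so T_eq⁴ = S(1−A)/(4σ).
T_eq = [2.37×10⁴ × 0.42 / (4 × 5.67×10⁻⁸)]^(1/4) = (4.40×10¹⁰)^(1/4) = 458 K.

T_eq ≈ 458 K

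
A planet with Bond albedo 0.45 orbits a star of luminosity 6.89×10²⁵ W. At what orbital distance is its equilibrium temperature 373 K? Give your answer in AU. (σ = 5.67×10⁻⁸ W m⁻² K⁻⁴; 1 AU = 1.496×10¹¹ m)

d ≈ 0.175 AU

From T_eq⁴ = L(1−A)/(16πσd²): d = √[L(1−A)/(16πσT_eq⁴)].
d = √[6.89×10²⁵ × 0.55 / (16π × 5.67×10⁻⁸ × (373)⁴)] = 2.62×10¹⁰ m = 0.175 AU.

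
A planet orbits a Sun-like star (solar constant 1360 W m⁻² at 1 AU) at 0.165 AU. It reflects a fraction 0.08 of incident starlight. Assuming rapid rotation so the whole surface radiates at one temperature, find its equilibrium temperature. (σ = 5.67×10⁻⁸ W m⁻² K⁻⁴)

T_eq ≈ 671 K

Flux at 0.165 AU: S = 1360/0.165² = 5.00×10⁴ W m⁻².
Energy balance: absorbed = emitted ⇒ πR²·S(1−A) = 4πR²·σT_eq⁴, so T_eq⁴ = S(1−A)/(4σ).
T_eq = [5.00×10⁴ × 0.92 / (4 × 5.67×10⁻⁸)]^(1/4) = (2.03×10¹¹)^(1/4) = 671 K.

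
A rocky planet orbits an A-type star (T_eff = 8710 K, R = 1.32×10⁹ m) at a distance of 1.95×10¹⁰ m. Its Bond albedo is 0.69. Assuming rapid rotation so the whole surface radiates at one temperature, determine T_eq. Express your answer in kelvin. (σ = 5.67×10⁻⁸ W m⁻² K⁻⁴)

T_eq ≈ 1200 K

L = 4πR_⋆²σT_⋆⁴ = 4π(1.32×10⁹)² × 5.67×10⁻⁸ × (8710)⁴ = 7.15×10²⁷ W.
S = L/(4πd²) = 1.50×10⁶ W m⁻².
Energy balance: absorbed = emitted ⇒ πR²·S(1−A) = 4πR²·σT_eq⁴, so T_eq⁴ = S(1−A)/(4σ).
T_eq = [1.50×10⁶ × 0.31 / (4 × 5.67×10⁻⁸)]^(1/4) = (2.04×10¹²)^(1/4) = 1200 K.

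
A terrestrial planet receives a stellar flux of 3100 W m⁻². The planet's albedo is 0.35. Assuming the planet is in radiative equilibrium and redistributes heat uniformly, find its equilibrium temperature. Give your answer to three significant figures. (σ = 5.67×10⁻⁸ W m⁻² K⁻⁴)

T_eq ≈ 307 K

Energy balance: absorbed = emitted ⇒ πR²·S(1−A) = 4πR²·σT_eq⁴, so T_eq⁴ = S(1−A)/(4σ).
T_eq = [3100 × 0.65 / (4 × 5.67×10⁻⁸)]^(1/4) = (8.88×10⁹)^(1/4) = 307 K.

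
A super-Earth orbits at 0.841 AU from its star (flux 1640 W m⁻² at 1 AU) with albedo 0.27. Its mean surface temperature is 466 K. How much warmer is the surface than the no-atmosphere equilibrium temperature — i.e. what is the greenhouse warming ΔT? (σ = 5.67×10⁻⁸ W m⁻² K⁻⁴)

ΔT ≈ 172.1 K

S = 1640/0.841² = 2319 W m⁻².
T_eq = [S(1−A)/(4σ)]^(1/4) = [2319×0.73/(4×5.67×10⁻⁸)]^(1/4) = 293.9 K.
ΔT = T_surf − T_eq = 466 − 293.9.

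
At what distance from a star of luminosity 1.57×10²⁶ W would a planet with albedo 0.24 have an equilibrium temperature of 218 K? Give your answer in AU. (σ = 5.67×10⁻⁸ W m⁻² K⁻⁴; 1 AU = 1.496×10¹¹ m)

From T_eq⁴ = L(1−A)/(16πσd²): d = √[L(1−A)/(16πσT_eq⁴)].
d = √[1.57×10²⁶ × 0.76 / (16π × 5.67×10⁻⁸ × (218)⁴)] = 1.36×10¹¹ m = 0.910 AU.

d ≈ 0.910 AU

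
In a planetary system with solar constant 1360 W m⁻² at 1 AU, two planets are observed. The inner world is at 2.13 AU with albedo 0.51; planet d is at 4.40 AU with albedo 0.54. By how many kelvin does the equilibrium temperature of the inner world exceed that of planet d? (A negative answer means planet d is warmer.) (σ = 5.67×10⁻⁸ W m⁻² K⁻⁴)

ΔT ≈ 50.3 K

T_eq = [S₀(1−A)/(4σd²)]^(1/4), so T ∝ (1−A)^(1/4) / √d.
T₁ = [1360×0.49/(4×5.67×10⁻⁸×2.13²)]^(1/4) = 159.53 K.
T₂ = [1360×0.46/(4×5.67×10⁻⁸×4.40²)]^(1/4) = 109.25 K.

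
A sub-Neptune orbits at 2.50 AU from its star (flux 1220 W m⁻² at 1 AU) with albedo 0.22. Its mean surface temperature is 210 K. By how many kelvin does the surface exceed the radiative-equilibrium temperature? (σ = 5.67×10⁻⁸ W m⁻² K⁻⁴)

S = 1220/2.50² = 195.2 W m⁻².
T_eq = [S(1−A)/(4σ)]^(1/4) = [195.2×0.78/(4×5.67×10⁻⁸)]^(1/4) = 161.0 K.
ΔT = T_surf − T_eq = 210 − 161.0.

ΔT ≈ 49.0 K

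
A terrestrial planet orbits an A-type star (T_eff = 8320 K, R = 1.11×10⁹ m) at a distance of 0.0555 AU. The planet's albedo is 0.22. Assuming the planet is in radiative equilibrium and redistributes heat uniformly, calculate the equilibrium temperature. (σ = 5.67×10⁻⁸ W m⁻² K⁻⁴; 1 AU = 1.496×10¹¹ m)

d = 0.0555 AU = 8.30×10⁹ m.
L = 4πR_⋆²σT_⋆⁴ = 4π(1.11×10⁹)² × 5.67×10⁻⁸ × (8320)⁴ = 4.21×10²⁷ W.
S = L/(4πd²) = 4.86×10⁶ W m⁻².
Energy balance: absorbed = emitted ⇒ πR²·S(1−A) = 4πR²·σT_eq⁴, so T_eq⁴ = S(1−A)/(4σ).
T_eq = [4.86×10⁶ × 0.78 / (4 × 5.67×10⁻⁸)]^(1/4) = (1.67×10¹³)^(1/4) = 2020 K.

T_eq ≈ 2020 K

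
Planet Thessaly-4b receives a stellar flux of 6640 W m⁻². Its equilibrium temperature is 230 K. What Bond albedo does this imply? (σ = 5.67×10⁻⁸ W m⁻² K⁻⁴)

A ≈ 0.90

From T_eq⁴ = S(1−A)/(4σ): 1−A = 4σT_eq⁴/S.
1−A = 4 × 5.67×10⁻⁸ × (230)⁴ / 6640 = 0.096.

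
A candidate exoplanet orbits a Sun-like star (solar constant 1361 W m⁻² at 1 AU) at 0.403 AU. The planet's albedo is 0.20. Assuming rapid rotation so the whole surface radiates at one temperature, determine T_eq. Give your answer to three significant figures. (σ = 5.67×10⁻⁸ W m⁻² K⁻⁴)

Flux at 0.403 AU: S = 1361/0.403² = 8380 W m⁻².
Energy balance: absorbed = emitted ⇒ πR²·S(1−A) = 4πR²·σT_eq⁴, so T_eq⁴ = S(1−A)/(4σ).
T_eq = [8380 × 0.80 / (4 × 5.67×10⁻⁸)]^(1/4) = (2.96×10¹⁰)^(1/4) = 415 K.

T_eq ≈ 415 K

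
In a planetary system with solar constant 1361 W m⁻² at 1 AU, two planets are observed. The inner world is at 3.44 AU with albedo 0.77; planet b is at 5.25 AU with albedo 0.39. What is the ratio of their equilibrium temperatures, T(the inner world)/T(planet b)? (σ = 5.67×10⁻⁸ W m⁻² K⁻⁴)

T₁/T₂ ≈ 0.968

T_eq = [S₀(1−A)/(4σd²)]^(1/4), so T ∝ (1−A)^(1/4) / √d.
T₁ = [1361×0.23/(4×5.67×10⁻⁸×3.44²)]^(1/4) = 103.92 K.
T₂ = [1361×0.61/(4×5.67×10⁻⁸×5.25²)]^(1/4) = 107.35 K.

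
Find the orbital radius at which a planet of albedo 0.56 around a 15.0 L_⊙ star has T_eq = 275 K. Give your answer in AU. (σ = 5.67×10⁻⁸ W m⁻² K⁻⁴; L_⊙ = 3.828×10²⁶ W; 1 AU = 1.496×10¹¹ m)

d ≈ 2.63 AU

L = 15.0 × 3.828×10²⁶ = 5.74×10²⁷ W.
From T_eq⁴ = L(1−A)/(16πσd²): d = √[L(1−A)/(16πσT_eq⁴)].
d = √[5.74×10²⁷ × 0.44 / (16π × 5.67×10⁻⁸ × (275)⁴)] = 3.94×10¹¹ m = 2.63 AU.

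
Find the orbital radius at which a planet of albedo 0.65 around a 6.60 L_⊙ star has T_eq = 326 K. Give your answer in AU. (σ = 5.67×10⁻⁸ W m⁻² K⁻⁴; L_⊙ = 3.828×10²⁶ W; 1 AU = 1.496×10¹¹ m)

d ≈ 1.11 AU

L = 6.60 × 3.828×10²⁶ = 2.53×10²⁷ W.
From T_eq⁴ = L(1−A)/(16πσd²): d = √[L(1−A)/(16πσT_eq⁴)].
d = √[2.53×10²⁷ × 0.35 / (16π × 5.67×10⁻⁸ × (326)⁴)] = 1.66×10¹¹ m = 1.11 AU.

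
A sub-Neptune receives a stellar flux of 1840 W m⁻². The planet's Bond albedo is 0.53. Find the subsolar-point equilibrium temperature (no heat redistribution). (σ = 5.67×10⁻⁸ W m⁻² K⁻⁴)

T_ss ≈ 351 K

At the subsolar point the surface absorbs S(1−A) and emits σT⁴ per unit area — no factor of 4, since only the local patch is in balance.
T = [1840 × 0.47 / 5.67×10⁻⁸]^(1/4) = (1.53×10¹⁰)^(1/4) = 351 K.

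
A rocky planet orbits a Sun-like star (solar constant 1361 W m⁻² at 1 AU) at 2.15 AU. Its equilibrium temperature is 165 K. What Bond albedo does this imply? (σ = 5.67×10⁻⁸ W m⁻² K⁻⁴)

Flux at 2.15 AU: S = 1361/2.15² = 294 W m⁻².
From T_eq⁴ = S(1−A)/(4σ): 1−A = 4σT_eq⁴/S.
1−A = 4 × 5.67×10⁻⁸ × (165)⁴ / 294 = 0.571.

A ≈ 0.43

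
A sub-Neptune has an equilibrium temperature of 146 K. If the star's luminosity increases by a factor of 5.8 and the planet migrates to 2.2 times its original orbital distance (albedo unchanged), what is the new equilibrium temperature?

T_eq ∝ L^(1/4) · d^(−1/2).
T′ = 146 × 5.8^(1/4) / 2.2^(1/2) = 153 K.

T_eq ≈ 153 K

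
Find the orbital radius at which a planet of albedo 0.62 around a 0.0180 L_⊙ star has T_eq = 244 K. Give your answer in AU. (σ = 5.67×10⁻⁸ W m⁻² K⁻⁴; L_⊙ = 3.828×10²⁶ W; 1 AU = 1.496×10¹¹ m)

L = 0.0180 × 3.828×10²⁶ = 6.89×10²⁴ W.
From T_eq⁴ = L(1−A)/(16πσd²): d = √[L(1−A)/(16πσT_eq⁴)].
d = √[6.89×10²⁴ × 0.38 / (16π × 5.67×10⁻⁸ × (244)⁴)] = 1.61×10¹⁰ m = 0.108 AU.

d ≈ 0.108 AU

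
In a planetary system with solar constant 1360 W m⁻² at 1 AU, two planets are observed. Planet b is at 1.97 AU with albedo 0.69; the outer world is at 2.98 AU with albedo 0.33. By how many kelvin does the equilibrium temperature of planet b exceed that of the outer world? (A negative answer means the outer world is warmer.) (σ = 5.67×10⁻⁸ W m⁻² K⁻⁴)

ΔT ≈ 2.1 K

T_eq = [S₀(1−A)/(4σd²)]^(1/4), so T ∝ (1−A)^(1/4) / √d.
T₁ = [1360×0.31/(4×5.67×10⁻⁸×1.97²)]^(1/4) = 147.94 K.
T₂ = [1360×0.67/(4×5.67×10⁻⁸×2.98²)]^(1/4) = 145.84 K.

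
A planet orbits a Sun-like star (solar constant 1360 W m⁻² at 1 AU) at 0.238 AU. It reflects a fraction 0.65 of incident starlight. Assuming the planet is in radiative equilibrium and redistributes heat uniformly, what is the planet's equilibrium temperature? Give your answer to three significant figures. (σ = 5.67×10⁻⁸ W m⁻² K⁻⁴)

Flux at 0.238 AU: S = 1360/0.238² = 2.40×10⁴ W m⁻².
Energy balance: absorbed = emitted ⇒ πR²·S(1−A) = 4πR²·σT_eq⁴, so T_eq⁴ = S(1−A)/(4σ).
T_eq = [2.40×10⁴ × 0.35 / (4 × 5.67×10⁻⁸)]^(1/4) = (3.71×10¹⁰)^(1/4) = 439 K.

T_eq ≈ 439 K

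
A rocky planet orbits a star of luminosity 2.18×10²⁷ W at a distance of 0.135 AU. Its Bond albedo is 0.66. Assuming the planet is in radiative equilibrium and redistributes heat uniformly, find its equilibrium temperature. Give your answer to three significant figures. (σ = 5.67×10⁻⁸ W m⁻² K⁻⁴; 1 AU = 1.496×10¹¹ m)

d = 0.135 AU = 2.02×10¹⁰ m.
Flux: S = L/(4πd²) = 2.18×10²⁷/(4π×(2.02×10¹⁰)²) = 4.25×10⁵ W m⁻².
Energy balance: absorbed = emitted ⇒ πR²·S(1−A) = 4πR²·σT_eq⁴, so T_eq⁴ = S(1−A)/(4σ).
T_eq = [4.25×10⁵ × 0.34 / (4 × 5.67×10⁻⁸)]^(1/4) = (6.38×10¹¹)^(1/4) = 894 K.

T_eq ≈ 894 K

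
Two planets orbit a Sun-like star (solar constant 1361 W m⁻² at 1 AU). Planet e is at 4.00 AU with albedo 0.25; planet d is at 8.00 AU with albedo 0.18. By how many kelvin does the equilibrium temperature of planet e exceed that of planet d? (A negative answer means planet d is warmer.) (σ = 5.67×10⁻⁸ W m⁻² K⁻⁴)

T_eq = [S₀(1−A)/(4σd²)]^(1/4), so T ∝ (1−A)^(1/4) / √d.
T₁ = [1361×0.75/(4×5.67×10⁻⁸×4.00²)]^(1/4) = 129.51 K.
T₂ = [1361×0.82/(4×5.67×10⁻⁸×8.00²)]^(1/4) = 93.64 K.

ΔT ≈ 35.9 K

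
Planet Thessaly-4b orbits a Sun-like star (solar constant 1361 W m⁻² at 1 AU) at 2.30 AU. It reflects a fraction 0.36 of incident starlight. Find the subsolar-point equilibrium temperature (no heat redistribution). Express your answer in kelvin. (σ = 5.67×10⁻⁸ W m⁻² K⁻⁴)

T_ss ≈ 232 K

Flux at 2.30 AU: S = 1361/2.30² = 257 W m⁻².
At the subsolar point the surface absorbs S(1−A) and emits σT⁴ per unit area — no factor of 4, since only the local patch is in balance.
T = [257 × 0.64 / 5.67×10⁻⁸]^(1/4) = (2.90×10⁹)^(1/4) = 232 K.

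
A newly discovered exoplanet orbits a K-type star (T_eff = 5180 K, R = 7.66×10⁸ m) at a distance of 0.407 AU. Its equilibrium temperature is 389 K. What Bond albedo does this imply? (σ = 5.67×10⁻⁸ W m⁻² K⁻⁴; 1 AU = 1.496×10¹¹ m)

d = 0.407 AU = 6.09×10¹⁰ m.
L = 4πR_⋆²σT_⋆⁴ = 4π(7.66×10⁸)² × 5.67×10⁻⁸ × (5180)⁴ = 3.01×10²⁶ W.
S = L/(4πd²) = 6460 W m⁻².
From T_eq⁴ = S(1−A)/(4σ): 1−A = 4σT_eq⁴/S.
1−A = 4 × 5.67×10⁻⁸ × (389)⁴ / 6460 = 0.804.

A ≈ 0.20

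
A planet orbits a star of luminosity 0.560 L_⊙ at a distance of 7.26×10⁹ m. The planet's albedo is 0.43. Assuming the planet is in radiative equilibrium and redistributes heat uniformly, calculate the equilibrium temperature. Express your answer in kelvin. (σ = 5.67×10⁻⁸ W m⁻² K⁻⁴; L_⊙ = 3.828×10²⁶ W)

L = 0.560 × 3.828×10²⁶ = 2.14×10²⁶ W.
Flux: S = L/(4πd²) = 2.14×10²⁶/(4π×(7.26×10⁹)²) = 3.24×10⁵ W m⁻².
Energy balance: absorbed = emitted ⇒ πR²·S(1−A) = 4πR²·σT_eq⁴, so T_eq⁴ = S(1−A)/(4σ).
T_eq = [3.24×10⁵ × 0.57 / (4 × 5.67×10⁻⁸)]^(1/4) = (8.13×10¹¹)^(1/4) = 950 K.

T_eq ≈ 950 K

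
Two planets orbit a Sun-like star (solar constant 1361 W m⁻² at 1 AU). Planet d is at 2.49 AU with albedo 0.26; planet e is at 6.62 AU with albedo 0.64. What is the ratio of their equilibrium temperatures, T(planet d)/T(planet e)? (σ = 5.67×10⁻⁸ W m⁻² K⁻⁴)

T_eq = [S₀(1−A)/(4σd²)]^(1/4), so T ∝ (1−A)^(1/4) / √d.
T₁ = [1361×0.74/(4×5.67×10⁻⁸×2.49²)]^(1/4) = 163.59 K.
T₂ = [1361×0.36/(4×5.67×10⁻⁸×6.62²)]^(1/4) = 83.79 K.

T₁/T₂ ≈ 1.952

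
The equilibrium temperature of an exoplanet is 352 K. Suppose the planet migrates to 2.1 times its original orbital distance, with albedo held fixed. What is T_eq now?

T_eq ≈ 243 K

T_eq ∝ L^(1/4) · d^(−1/2).
T′ = 352 / 2.1^(1/2) = 243 K.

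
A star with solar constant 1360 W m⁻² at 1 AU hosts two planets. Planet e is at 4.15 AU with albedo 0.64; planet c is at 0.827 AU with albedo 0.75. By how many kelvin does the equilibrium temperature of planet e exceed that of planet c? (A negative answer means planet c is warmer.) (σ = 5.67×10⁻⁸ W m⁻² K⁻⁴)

T_eq = [S₀(1−A)/(4σd²)]^(1/4), so T ∝ (1−A)^(1/4) / √d.
T₁ = [1360×0.36/(4×5.67×10⁻⁸×4.15²)]^(1/4) = 105.81 K.
T₂ = [1360×0.25/(4×5.67×10⁻⁸×0.827²)]^(1/4) = 216.37 K.

ΔT ≈ -110.6 K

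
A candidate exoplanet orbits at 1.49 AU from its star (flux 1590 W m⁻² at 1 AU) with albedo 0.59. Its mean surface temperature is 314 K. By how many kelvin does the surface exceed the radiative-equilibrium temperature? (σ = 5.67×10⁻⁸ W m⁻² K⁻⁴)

ΔT ≈ 124.3 K

S = 1590/1.49² = 716.2 W m⁻².
T_eq = [S(1−A)/(4σ)]^(1/4) = [716.2×0.41/(4×5.67×10⁻⁸)]^(1/4) = 189.7 K.
ΔT = T_surf − T_eq = 314 − 189.7.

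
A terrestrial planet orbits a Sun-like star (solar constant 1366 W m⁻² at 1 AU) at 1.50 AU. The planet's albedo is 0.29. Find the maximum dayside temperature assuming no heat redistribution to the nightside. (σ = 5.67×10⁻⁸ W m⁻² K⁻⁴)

Flux at 1.50 AU: S = 1366/1.50² = 607 W m⁻².
With no redistribution each surface element balances locally: S(1−A) = σT⁴.
T = [607 × 0.71 / 5.67×10⁻⁸]^(1/4) = (7.60×10⁹)^(1/4) = 295 K.

T_ss ≈ 295 K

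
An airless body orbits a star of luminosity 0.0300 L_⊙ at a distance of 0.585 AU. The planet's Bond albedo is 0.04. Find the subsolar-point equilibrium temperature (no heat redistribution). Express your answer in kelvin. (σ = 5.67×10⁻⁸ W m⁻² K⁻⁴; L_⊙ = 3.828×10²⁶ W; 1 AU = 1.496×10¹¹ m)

T_ss ≈ 212 K

d = 0.585 AU = 8.75×10¹⁰ m.
L = 0.0300 × 3.828×10²⁶ = 1.15×10²⁵ W.
Flux: S = L/(4πd²) = 1.15×10²⁵/(4π×(8.75×10¹⁰)²) = 119 W m⁻².
At the subsolar point the surface absorbs S(1−A) and emits σT⁴ per unit area — no factor of 4, since only the local patch is in balance.
T = [119 × 0.96 / 5.67×10⁻⁸]^(1/4) = (2.02×10⁹)^(1/4) = 212 K.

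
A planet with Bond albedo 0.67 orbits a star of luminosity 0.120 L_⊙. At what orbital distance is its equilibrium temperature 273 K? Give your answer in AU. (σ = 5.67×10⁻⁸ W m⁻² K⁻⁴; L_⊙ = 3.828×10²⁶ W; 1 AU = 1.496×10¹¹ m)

L = 0.120 × 3.828×10²⁶ = 4.59×10²⁵ W.
From T_eq⁴ = L(1−A)/(16πσd²): d = √[L(1−A)/(16πσT_eq⁴)].
d = √[4.59×10²⁵ × 0.33 / (16π × 5.67×10⁻⁸ × (273)⁴)] = 3.09×10¹⁰ m = 0.207 AU.

d ≈ 0.207 AU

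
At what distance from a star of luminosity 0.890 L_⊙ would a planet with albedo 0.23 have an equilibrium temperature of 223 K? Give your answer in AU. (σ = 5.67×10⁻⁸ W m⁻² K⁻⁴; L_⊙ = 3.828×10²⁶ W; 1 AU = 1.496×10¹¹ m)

L = 0.890 × 3.828×10²⁶ = 3.41×10²⁶ W.
From T_eq⁴ = L(1−A)/(16πσd²): d = √[L(1−A)/(16πσT_eq⁴)].
d = √[3.41×10²⁶ × 0.77 / (16π × 5.67×10⁻⁸ × (223)⁴)] = 1.93×10¹¹ m = 1.29 AU.

d ≈ 1.29 AU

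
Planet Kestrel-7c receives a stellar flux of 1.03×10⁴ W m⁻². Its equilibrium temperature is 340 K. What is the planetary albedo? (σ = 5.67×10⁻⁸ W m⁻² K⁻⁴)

A ≈ 0.71

From T_eq⁴ = S(1−A)/(4σ): 1−A = 4σT_eq⁴/S.
1−A = 4 × 5.67×10⁻⁸ × (340)⁴ / 1.03×10⁴ = 0.294.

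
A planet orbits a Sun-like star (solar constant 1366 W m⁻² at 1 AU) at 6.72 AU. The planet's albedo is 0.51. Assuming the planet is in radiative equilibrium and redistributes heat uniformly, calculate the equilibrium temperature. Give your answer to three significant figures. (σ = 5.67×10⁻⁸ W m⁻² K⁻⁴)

T_eq ≈ 89.9 K

Flux at 6.72 AU: S = 1366/6.72² = 30.2 W m⁻².
Energy balance: absorbed = emitted ⇒ πR²·S(1−A) = 4πR²·σT_eq⁴, so T_eq⁴ = S(1−A)/(4σ).
T_eq = [30.2 × 0.49 / (4 × 5.67×10⁻⁸)]^(1/4) = (6.54×10⁷)^(1/4) = 89.9 K.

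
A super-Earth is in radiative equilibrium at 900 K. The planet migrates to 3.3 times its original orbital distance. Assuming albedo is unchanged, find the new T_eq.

T_eq ≈ 495 K

T_eq ∝ L^(1/4) · d^(−1/2).
T′ = 900 / 3.3^(1/2) = 495 K.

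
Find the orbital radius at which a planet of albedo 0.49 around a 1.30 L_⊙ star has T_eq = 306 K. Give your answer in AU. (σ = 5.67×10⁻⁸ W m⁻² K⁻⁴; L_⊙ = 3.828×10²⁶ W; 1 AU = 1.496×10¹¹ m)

d ≈ 0.674 AU

L = 1.30 × 3.828×10²⁶ = 4.98×10²⁶ W.
From T_eq⁴ = L(1−A)/(16πσd²): d = √[L(1−A)/(16πσT_eq⁴)].
d = √[4.98×10²⁶ × 0.51 / (16π × 5.67×10⁻⁸ × (306)⁴)] = 1.01×10¹¹ m = 0.674 AU.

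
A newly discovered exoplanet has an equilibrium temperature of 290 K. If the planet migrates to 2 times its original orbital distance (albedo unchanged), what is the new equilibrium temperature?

T_eq ∝ L^(1/4) · d^(−1/2).
T′ = 290 / 2^(1/2) = 205 K.

T_eq ≈ 205 K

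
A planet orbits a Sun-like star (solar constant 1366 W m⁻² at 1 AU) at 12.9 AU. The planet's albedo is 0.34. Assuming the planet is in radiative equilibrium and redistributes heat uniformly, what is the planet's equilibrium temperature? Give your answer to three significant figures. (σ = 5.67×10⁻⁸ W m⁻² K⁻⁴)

Flux at 12.9 AU: S = 1366/12.9² = 8.21 W m⁻².
Energy balance: absorbed = emitted ⇒ πR²·S(1−A) = 4πR²·σT_eq⁴, so T_eq⁴ = S(1−A)/(4σ).
T_eq = [8.21 × 0.66 / (4 × 5.67×10⁻⁸)]^(1/4) = (2.39×10⁷)^(1/4) = 69.9 K.

T_eq ≈ 69.9 K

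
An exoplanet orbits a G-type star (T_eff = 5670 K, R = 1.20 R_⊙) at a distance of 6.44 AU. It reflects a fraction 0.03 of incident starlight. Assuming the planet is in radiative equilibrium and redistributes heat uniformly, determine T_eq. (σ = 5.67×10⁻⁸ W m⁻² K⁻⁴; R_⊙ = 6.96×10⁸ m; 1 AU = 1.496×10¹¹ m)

R_⋆ = 1.20 × 6.96×10⁸ = 8.35×10⁸ m.
d = 6.44 AU = 9.63×10¹¹ m.
L = 4πR_⋆²σT_⋆⁴ = 4π(8.35×10⁸)² × 5.67×10⁻⁸ × (5670)⁴ = 5.14×10²⁶ W.
S = L/(4πd²) = 44.0 W m⁻².
Energy balance: absorbed = emitted ⇒ πR²·S(1−A) = 4πR²·σT_eq⁴, so T_eq⁴ = S(1−A)/(4σ).
T_eq = [44.0 × 0.97 / (4 × 5.67×10⁻⁸)]^(1/4) = (1.88×10⁸)^(1/4) = 117 K.

T_eq ≈ 117 K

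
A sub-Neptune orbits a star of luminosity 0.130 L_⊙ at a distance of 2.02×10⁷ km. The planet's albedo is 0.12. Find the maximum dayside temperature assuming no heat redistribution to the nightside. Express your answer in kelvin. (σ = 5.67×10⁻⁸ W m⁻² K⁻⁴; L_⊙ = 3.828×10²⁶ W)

T_ss ≈ 623 K

d = 2.02×10⁷ km = 2.02×10¹⁰ m.
L = 0.130 × 3.828×10²⁶ = 4.98×10²⁵ W.
Flux: S = L/(4πd²) = 4.98×10²⁵/(4π×(2.02×10¹⁰)²) = 9710 W m⁻².
With no redistribution each surface element balances locally: S(1−A) = σT⁴.
T = [9710 × 0.88 / 5.67×10⁻⁸]^(1/4) = (1.51×10¹¹)^(1/4) = 623 K.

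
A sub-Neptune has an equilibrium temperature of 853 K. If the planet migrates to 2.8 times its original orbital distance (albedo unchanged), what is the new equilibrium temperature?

T_eq ≈ 510 K

T_eq ∝ L^(1/4) · d^(−1/2).
T′ = 853 / 2.8^(1/2) = 510 K.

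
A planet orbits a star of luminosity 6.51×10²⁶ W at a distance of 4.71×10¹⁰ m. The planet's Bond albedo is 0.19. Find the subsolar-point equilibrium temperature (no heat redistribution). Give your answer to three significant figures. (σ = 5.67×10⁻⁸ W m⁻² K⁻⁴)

Flux: S = L/(4πd²) = 6.51×10²⁶/(4π×(4.71×10¹⁰)²) = 2.34×10⁴ W m⁻².
At the subsolar point the surface absorbs S(1−A) and emits σT⁴ per unit area — no factor of 4, since only the local patch is in balance.
T = [2.34×10⁴ × 0.81 / 5.67×10⁻⁸]^(1/4) = (3.34×10¹¹)^(1/4) = 760 K.

T_ss ≈ 760 K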